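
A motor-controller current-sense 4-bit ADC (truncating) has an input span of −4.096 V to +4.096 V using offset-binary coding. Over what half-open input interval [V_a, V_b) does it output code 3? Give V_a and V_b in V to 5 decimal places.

[-2.56000 V, -2.04800 V)

LSB = 8.192/2^4 = 0.5120 V.
V_a = V_low + 3·LSB = -2.56 V; V_b = V_low + 4·LSB = -2.048 V.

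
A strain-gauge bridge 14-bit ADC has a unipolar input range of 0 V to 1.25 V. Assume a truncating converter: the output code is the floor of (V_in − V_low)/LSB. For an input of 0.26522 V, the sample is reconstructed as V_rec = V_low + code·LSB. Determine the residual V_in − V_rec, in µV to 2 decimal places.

22.25 µV

LSB = 1.25/2^14 = 76.29 µV.
Scaled input = 3476.2916 LSBs, so code = 3476.
Code 3476 maps back to 0 + 3476×7.62939e-05 V = 0.26519775 V.
V_in − V_rec = 2.22461e-05 V = 22.25 µV.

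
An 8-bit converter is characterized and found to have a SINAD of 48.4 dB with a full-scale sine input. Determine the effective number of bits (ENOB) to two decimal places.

7.75 bits

ENOB = (SINAD − 1.76) / 6.02 = (48.4 − 1.76)/6.02 = 7.748.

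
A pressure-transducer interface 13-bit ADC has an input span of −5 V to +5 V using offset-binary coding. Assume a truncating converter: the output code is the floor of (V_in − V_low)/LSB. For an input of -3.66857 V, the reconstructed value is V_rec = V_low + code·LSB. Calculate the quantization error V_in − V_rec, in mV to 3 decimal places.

Step size: 10 V ÷ 2^13 = 1.221 mV.
(-3.66857 − (−5))/0.0012207 = 1090.7075; ⌊·⌋ gives code 1090.
Code 1090 maps back to (−5) + 1090×0.0012207 V = -3.6694336 V.
V_in − V_rec = 0.000863594 V = 0.864 mV.

0.864 mV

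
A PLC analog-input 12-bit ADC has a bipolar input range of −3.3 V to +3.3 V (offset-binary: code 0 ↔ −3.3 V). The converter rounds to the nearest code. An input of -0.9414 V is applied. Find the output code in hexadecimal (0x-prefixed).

code 0x5B8 (decimal 1464)

Full-scale span = 6.6 V; LSB = 6.6/2^12 = 1.611 mV.
(V_in − V_low)/LSB = (-0.9414 − (−3.3)) / 0.00161133 = 1463.761.
So the output code is 1464.
In hexadecimal (0x-prefixed): 0x5B8.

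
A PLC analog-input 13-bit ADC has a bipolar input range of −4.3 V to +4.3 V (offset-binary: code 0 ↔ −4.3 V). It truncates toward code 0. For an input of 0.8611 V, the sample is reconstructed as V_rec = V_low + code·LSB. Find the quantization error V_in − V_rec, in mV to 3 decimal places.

0.260 mV

One LSB is 8.6 V / 8192 = 1.050 mV.
(V_in − V_low)/LSB = (0.8611 − (−4.3))/0.0010498 = 4916.2478 → code 4916 (floor).
V_rec = (−4.3) + 4916·0.0010498 = 0.86083984 V.
Error = 0.8611 − 0.86083984 = 0.000260156 V = 0.260 mV.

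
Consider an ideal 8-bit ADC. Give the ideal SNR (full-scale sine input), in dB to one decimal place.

49.9 dB

SNR ≈ 6.02·N + 1.76 dB = 6.02·8 + 1.76 = 49.92 dB.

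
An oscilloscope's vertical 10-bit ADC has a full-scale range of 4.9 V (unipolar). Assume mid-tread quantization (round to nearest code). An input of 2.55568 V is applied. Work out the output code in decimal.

code 534

LSB = 4.9 V / 1024 = 4.785 mV.
(V_in − V_low)/LSB = (2.55568 − 0) / 0.00478516 = 534.085.
So the output code is 534.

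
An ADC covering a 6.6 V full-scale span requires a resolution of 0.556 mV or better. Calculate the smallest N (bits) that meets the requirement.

14 bits

Number of steps required ≥ 6.6 V / 0.556 mV = 11870.50.
Need 2^N ≥ 11870.50; 2^13 = 8192, 2^14 = 16384.
Minimum N = 14.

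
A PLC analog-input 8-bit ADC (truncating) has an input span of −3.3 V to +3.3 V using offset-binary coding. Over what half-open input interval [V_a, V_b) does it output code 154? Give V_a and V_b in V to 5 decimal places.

[0.67031 V, 0.69609 V)

LSB = 6.6/2^8 = 25.781 mV.
V_a = V_low + 154·LSB = 0.670312 V; V_b = V_low + 155·LSB = 0.696094 V.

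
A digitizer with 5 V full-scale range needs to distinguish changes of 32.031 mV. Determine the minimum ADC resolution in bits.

8 bits

Number of steps required ≥ 5 V / 32.031 mV = 156.10.
Need 2^N ≥ 156.10; 2^7 = 128, 2^8 = 256.
Minimum N = 8.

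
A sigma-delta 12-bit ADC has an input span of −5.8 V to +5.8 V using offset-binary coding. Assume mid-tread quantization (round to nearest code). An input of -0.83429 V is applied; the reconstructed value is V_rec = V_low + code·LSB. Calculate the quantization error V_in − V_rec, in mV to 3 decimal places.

LSB = 11.6/2^12 = 2.832 mV.
(V_in − V_low)/LSB = (-0.83429 − (−5.8))/0.00283203 = 1753.4093 → code 1753 (round).
V_rec = (−5.8) + 1753·0.00283203 = -0.83544922 V.
Error = -0.83429 − (−0.83544922) = 0.00115922 V = 1.159 mV.

1.159 mV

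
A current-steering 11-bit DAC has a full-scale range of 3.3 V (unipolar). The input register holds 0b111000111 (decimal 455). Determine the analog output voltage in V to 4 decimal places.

LSB = 3.3 V / 2^11 = 1.611 mV.
Code 0b111000111 = 455 decimal.
V_out = 0 + 455 × 0.00161133 V = 0.733154 V.

0.7332 V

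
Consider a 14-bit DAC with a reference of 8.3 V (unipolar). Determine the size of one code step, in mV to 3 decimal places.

Full-scale span = 8.3 V.
LSB = 8.3 / 2^14 = 8.3 / 16384 = 0.000506592 V = 0.507 mV.

0.507 mV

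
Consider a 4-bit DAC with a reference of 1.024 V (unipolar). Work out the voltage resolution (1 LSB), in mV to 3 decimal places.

Full-scale span = 1.024 V.
LSB = 1.024 / 2^4 = 1.024 / 16 = 0.064 V = 64.000 mV.

64.000 mV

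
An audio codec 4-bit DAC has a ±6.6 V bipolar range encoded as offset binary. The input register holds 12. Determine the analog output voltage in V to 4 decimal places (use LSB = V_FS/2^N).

LSB = 13.2 V / 2^4 = 0.8250 V.
V_out = (−6.6) + 12 × 0.825 V = 3.3 V.

3.3000 V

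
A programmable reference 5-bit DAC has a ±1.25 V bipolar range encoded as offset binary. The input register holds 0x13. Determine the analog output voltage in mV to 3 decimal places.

LSB = 2.5 V / 2^5 = 78.125 mV.
Code 0x13 = 19 decimal.
V_out = (−1.25) + 19 × 0.078125 V = 0.234375 V.
= 234.375 mV.

234.375 mV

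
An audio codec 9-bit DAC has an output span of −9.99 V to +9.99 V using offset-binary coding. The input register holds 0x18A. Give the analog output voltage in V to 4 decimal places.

5.3852 V

LSB = 19.98 V / 2^9 = 39.023 mV.
Code 0x18A = 394 decimal.
V_out = (−9.99) + 394 × 0.0390234 V = 5.38523 V.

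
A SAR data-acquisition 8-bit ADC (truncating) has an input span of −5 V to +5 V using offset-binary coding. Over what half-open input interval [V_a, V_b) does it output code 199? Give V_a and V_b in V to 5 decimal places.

LSB = 10/2^8 = 39.062 mV.
V_a = V_low + 199·LSB = 2.77344 V; V_b = V_low + 200·LSB = 2.8125 V.

[2.77344 V, 2.81250 V)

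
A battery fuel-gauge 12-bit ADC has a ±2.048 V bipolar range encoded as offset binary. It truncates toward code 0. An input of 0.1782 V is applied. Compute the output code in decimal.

Full-scale span = 4.096 V; LSB = 4.096/2^12 = 1.000 mV.
(V_in − V_low)/LSB = (0.1782 − (−2.048)) / 0.001 = 2226.200.
⌊·⌋(2226.200) = 2226.

code 2226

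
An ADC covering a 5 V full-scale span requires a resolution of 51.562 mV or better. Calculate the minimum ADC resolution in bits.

7 bits

Number of steps required ≥ 5 V / 51.562 mV = 96.97.
Need 2^N ≥ 96.97; 2^6 = 64, 2^7 = 128.
Minimum N = 7.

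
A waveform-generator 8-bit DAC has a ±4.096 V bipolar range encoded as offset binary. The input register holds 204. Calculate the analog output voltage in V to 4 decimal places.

2.4320 V

LSB = 8.192 V / 2^8 = 32.000 mV.
V_out = (−4.096) + 204 × 0.032 V = 2.432 V.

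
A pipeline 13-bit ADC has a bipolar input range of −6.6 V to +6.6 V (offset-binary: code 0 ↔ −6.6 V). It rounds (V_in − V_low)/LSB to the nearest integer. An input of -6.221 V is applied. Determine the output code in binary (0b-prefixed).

LSB = 13.2 V / 8192 = 1.611 mV.
Input sits at 235.210 steps above V_low.
Round → code 235.
In binary (0b-prefixed): 0b11101011.

code 0b11101011 (decimal 235)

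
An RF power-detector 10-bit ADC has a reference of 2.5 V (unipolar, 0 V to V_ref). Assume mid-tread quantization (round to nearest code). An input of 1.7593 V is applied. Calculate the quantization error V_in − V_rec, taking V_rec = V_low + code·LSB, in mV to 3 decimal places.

-0.954 mV

LSB = 2.5/2^10 = 2.441 mV.
(1.7593 − 0)/0.00244141 = 720.6093; round gives code 721.
Code 721 maps back to 0 + 721×0.00244141 V = 1.7602539 V.
V_in − V_rec = -0.000953906 V = -0.954 mV.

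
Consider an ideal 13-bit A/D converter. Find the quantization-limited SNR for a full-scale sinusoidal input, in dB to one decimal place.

SNR ≈ 6.02·N + 1.76 dB = 6.02·13 + 1.76 = 80.02 dB.

80.0 dB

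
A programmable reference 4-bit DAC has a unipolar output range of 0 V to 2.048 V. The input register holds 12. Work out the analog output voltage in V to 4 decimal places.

1.5360 V

LSB = 2.048 V / 2^4 = 128.000 mV.
V_out = 0 + 12 × 0.128 V = 1.536 V.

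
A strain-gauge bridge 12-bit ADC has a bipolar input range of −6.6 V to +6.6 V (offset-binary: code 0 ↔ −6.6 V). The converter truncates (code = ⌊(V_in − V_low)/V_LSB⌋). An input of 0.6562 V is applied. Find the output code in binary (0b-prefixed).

Full-scale span = 13.2 V; LSB = 13.2/2^12 = 3.223 mV.
Input sits at 2251.621 steps above V_low.
⌊·⌋(2251.621) = 2251.
In binary (0b-prefixed): 0b100011001011.

code 0b100011001011 (decimal 2251)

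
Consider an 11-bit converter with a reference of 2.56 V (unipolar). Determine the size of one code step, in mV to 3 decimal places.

1.250 mV

Full-scale span = 2.56 V.
LSB = 2.56 / 2^11 = 2.56 / 2048 = 0.00125 V = 1.250 mV.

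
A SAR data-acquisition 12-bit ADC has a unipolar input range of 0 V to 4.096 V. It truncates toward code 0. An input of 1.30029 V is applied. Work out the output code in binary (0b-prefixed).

code 0b10100010100 (decimal 1300)

Full-scale span = 4.096 V; LSB = 4.096/2^12 = 1.000 mV.
Input sits at 1300.290 steps above V_low.
⌊·⌋(1300.290) = 1300.
In binary (0b-prefixed): 0b10100010100.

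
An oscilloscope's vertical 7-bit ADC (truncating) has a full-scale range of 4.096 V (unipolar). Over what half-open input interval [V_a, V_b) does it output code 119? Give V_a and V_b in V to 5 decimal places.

[3.80800 V, 3.84000 V)

LSB = 4.096/2^7 = 32.000 mV.
V_a = V_low + 119·LSB = 3.808 V; V_b = V_low + 120·LSB = 3.84 V.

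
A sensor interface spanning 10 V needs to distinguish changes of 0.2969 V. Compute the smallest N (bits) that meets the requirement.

6 bits

Number of steps required ≥ 10 V / 0.2969 V = 33.68.
Need 2^N ≥ 33.68; 2^5 = 32, 2^6 = 64.
Minimum N = 6.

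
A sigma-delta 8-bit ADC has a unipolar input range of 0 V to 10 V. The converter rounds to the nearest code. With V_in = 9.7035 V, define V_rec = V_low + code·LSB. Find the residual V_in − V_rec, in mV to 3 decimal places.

16.000 mV

One LSB is 10 V / 256 = 39.062 mV.
(9.7035 − 0)/0.0390625 = 248.4096; round gives code 248.
Reconstructed: 9.6875 V.
V_in − V_rec = 0.016 V = 16.000 mV.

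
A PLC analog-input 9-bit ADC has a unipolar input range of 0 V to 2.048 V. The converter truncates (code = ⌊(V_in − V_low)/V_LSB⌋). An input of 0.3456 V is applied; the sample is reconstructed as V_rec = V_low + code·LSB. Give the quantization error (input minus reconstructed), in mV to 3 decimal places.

1.600 mV

Step size: 2.048 V ÷ 2^9 = 4.000 mV.
Scaled input = 86.4000 LSBs, so code = 86.
V_rec = 0 + 86·0.004 = 0.344 V.
Error = 0.3456 − 0.344 = 0.0016 V = 1.600 mV.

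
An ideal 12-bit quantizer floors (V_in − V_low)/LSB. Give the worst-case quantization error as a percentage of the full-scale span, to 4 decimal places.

Truncating → worst-case error = 1 LSB = V_FS/2^12, so 100/4096 = 0.0244141 % of full scale.

0.0244 %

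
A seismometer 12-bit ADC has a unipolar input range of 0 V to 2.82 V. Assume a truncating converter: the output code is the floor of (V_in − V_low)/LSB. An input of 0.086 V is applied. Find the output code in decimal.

Full-scale span = 2.82 V; LSB = 2.82/2^12 = 0.688 mV.
(V_in − V_low)/LSB = (0.086 − 0) / 0.000688477 = 124.913.
Floor → code 124.

code 124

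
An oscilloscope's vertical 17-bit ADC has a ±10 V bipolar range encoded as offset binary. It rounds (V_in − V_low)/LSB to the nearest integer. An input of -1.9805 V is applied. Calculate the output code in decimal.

Full-scale span = 20 V; LSB = 20/2^17 = 152.59 µV.
(-1.9805 − (−10)) / 0.000152588 = 52556.595 LSBs.
round(52556.595) = 52557.

code 52557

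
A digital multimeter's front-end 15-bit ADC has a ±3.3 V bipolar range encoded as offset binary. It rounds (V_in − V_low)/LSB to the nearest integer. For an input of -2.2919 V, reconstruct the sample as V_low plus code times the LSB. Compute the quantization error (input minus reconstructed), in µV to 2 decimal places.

One LSB is 6.6 V / 32768 = 201.42 µV.
(V_in − V_low)/LSB = (-2.2919 − (−3.3))/0.000201416 = 5005.0638 → code 5005 (round).
Code 5005 maps back to (−3.3) + 5005×0.000201416 V = -2.2919128 V.
Error = -2.2919 − (−2.2919128) = 1.28418e-05 V = 12.84 µV.

12.84 µV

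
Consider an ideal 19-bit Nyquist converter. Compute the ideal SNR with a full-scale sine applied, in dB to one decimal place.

116.1 dB

SNR ≈ 6.02·N + 1.76 dB = 6.02·19 + 1.76 = 116.14 dB.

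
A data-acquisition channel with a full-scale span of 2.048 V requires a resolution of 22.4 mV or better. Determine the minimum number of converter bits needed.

7 bits

Number of steps required ≥ 2.048 V / 22.4 mV = 91.43.
Need 2^N ≥ 91.43; 2^6 = 64, 2^7 = 128.
Minimum N = 7.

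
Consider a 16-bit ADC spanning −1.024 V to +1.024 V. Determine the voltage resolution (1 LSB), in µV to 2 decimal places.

Full-scale span = 2.048 V.
LSB = 2.048 / 2^16 = 2.048 / 65536 = 3.125e-05 V = 31.25 µV.

31.25 µV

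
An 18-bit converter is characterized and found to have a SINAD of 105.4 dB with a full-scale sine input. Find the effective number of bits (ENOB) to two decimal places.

17.22 bits

ENOB = (SINAD − 1.76) / 6.02 = (105.4 − 1.76)/6.02 = 17.216.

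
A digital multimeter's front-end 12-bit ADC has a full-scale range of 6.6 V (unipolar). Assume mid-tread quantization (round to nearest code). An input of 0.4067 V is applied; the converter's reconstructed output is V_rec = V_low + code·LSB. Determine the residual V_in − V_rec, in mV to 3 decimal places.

One LSB is 6.6 V / 4096 = 1.611 mV.
(0.4067 − 0)/0.00161133 = 252.4005; round gives code 252.
Code 252 maps back to 0 + 252×0.00161133 V = 0.40605469 V.
Error = 0.4067 − 0.40605469 = 0.000645313 V = 0.645 mV.

0.645 mV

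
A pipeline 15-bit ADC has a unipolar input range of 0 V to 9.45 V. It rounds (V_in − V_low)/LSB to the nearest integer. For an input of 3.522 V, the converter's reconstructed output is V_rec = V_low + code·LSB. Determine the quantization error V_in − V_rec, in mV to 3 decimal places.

LSB = 9.45/2^15 = 288.39 µV.
(3.522 − 0)/0.000288391 = 12212.5816; round gives code 12213.
Reconstructed: 3.5221207 V.
Difference: -0.000120667 V → -0.121 mV.

-0.121 mV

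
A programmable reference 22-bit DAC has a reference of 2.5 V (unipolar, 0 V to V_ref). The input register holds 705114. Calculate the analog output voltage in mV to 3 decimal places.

420.281 mV

LSB = 2.5 V / 2^22 = 0.60 µV.
V_out = 0 + 705114 × 5.96046e-07 V = 0.420281 V.
= 420.281 mV.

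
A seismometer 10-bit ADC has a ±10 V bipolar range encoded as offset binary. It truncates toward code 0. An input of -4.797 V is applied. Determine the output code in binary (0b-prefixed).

With 1024 levels over 20 V, one step is 19.531 mV.
Input sits at 266.394 steps above V_low.
Floor → code 266.
In binary (0b-prefixed): 0b100001010.

code 0b100001010 (decimal 266)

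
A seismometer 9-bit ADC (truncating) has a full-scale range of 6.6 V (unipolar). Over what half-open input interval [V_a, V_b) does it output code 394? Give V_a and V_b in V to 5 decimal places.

[5.07891 V, 5.09180 V)

LSB = 6.6/2^9 = 12.891 mV.
V_a = V_low + 394·LSB = 5.07891 V; V_b = V_low + 395·LSB = 5.0918 V.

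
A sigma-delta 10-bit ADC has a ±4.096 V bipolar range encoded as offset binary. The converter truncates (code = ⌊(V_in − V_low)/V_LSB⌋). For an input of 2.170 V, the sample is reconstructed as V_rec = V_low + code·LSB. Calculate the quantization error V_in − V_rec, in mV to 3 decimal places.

Step size: 8.192 V ÷ 2^10 = 8.000 mV.
Scaled input = 783.2500 LSBs, so code = 783.
Reconstructed: 2.168 V.
Error = 2.170 − 2.168 = 0.002 V = 2.000 mV.

2.000 mV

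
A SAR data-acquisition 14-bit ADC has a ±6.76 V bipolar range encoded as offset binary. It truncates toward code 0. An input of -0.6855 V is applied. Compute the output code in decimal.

With 16384 levels over 13.52 V, one step is 0.825 mV.
(-0.6855 − (−6.76)) / 0.000825195 = 7361.288 LSBs.
So the output code is 7361.

code 7361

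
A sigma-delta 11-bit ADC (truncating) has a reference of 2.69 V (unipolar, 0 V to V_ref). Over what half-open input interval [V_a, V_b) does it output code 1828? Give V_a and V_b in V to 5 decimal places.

LSB = 2.69/2^11 = 1.313 mV.
V_a = V_low + 1828·LSB = 2.40104 V; V_b = V_low + 1829·LSB = 2.40235 V.

[2.40104 V, 2.40235 V)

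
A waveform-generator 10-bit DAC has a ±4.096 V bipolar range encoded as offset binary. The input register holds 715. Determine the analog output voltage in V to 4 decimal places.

1.6240 V

LSB = 8.192 V / 2^10 = 8.000 mV.
V_out = (−4.096) + 715 × 0.008 V = 1.624 V.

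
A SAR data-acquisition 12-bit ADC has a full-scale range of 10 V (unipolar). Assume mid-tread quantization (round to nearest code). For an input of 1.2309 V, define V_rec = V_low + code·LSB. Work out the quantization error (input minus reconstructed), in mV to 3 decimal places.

LSB = 10/2^12 = 2.441 mV.
(V_in − V_low)/LSB = (1.2309 − 0)/0.00244141 = 504.1766 → code 504 (round).
Code 504 maps back to 0 + 504×0.00244141 V = 1.2304688 V.
Difference: 0.00043125 V → 0.431 mV.

0.431 mV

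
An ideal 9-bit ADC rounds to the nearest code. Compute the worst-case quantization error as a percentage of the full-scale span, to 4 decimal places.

Rounding → worst-case error = ½ LSB = V_FS/2^10, so 100/1024 = 0.0976562 % of full scale.

0.0977 %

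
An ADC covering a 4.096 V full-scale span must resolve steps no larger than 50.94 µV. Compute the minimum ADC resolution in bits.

Number of steps required ≥ 4.096 V / 50.94 µV = 80408.32.
Need 2^N ≥ 80408.32; 2^16 = 65536, 2^17 = 131072.
Minimum N = 17.

17 bits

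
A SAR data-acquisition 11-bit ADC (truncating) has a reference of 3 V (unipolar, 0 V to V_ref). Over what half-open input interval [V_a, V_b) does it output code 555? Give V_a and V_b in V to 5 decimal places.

[0.81299 V, 0.81445 V)

LSB = 3/2^11 = 1.465 mV.
V_a = V_low + 555·LSB = 0.812988 V; V_b = V_low + 556·LSB = 0.814453 V.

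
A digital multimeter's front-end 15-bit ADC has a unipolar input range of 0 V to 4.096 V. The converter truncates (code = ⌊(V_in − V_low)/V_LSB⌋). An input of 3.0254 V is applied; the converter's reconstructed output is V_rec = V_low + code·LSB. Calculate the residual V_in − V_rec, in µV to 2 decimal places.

LSB = 4.096/2^15 = 125.00 µV.
Scaled input = 24203.2000 LSBs, so code = 24203.
V_rec = 0 + 24203·0.000125 = 3.025375 V.
Error = 3.0254 − 3.025375 = 2.5e-05 V = 25.00 µV.

25.00 µV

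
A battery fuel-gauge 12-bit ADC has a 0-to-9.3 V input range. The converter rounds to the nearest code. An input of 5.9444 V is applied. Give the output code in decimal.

Full-scale span = 9.3 V; LSB = 9.3/2^12 = 2.271 mV.
(V_in − V_low)/LSB = (5.9444 − 0) / 0.00227051 = 2618.093.
So the output code is 2618.

code 2618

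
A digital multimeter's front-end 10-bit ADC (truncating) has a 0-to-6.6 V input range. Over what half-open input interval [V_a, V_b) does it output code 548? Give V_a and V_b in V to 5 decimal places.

[3.53203 V, 3.53848 V)

LSB = 6.6/2^10 = 6.445 mV.
V_a = V_low + 548·LSB = 3.53203 V; V_b = V_low + 549·LSB = 3.53848 V.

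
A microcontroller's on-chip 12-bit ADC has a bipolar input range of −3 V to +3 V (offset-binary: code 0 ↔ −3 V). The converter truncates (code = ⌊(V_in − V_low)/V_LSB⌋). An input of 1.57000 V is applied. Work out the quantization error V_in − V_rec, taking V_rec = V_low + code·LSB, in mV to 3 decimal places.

1.152 mV

LSB = 6/2^12 = 1.465 mV.
(V_in − V_low)/LSB = (1.57000 − (−3))/0.00146484 = 3119.7867 → code 3119 (floor).
V_rec = (−3) + 3119·0.00146484 = 1.5688477 V.
Difference: 0.00115234 V → 1.152 mV.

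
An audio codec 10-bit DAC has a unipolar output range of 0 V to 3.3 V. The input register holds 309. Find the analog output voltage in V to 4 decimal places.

0.9958 V

LSB = 3.3 V / 2^10 = 3.223 mV.
V_out = 0 + 309 × 0.00322266 V = 0.995801 V.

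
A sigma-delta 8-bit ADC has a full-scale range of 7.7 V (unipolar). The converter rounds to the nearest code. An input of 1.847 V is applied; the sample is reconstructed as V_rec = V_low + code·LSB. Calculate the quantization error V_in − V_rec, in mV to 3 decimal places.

12.234 mV

LSB = 7.7/2^8 = 30.078 mV.
(V_in − V_low)/LSB = (1.847 − 0)/0.0300781 = 61.4068 → code 61 (round).
Reconstructed: 1.8347656 V.
Error = 1.847 − 1.8347656 = 0.0122344 V = 12.234 mV.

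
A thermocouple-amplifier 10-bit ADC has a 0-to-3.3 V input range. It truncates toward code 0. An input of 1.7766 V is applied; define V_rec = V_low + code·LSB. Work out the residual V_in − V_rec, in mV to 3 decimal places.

0.916 mV

One LSB is 3.3 V / 1024 = 3.223 mV.
(1.7766 − 0)/0.00322266 = 551.2844; ⌊·⌋ gives code 551.
V_rec = 0 + 551·0.00322266 = 1.7756836 V.
Error = 1.7766 − 1.7756836 = 0.000916406 V = 0.916 mV.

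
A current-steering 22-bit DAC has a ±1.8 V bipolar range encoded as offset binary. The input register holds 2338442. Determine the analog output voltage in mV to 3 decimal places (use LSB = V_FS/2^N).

207.101 mV

LSB = 3.6 V / 2^22 = 0.86 µV.
V_out = (−1.8) + 2338442 × 8.58307e-07 V = 0.207101 V.
= 207.101 mV.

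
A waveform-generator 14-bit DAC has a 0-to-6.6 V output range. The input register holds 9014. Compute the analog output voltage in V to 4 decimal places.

LSB = 6.6 V / 2^14 = 402.83 µV.
V_out = 0 + 9014 × 0.000402832 V = 3.63113 V.

3.6311 V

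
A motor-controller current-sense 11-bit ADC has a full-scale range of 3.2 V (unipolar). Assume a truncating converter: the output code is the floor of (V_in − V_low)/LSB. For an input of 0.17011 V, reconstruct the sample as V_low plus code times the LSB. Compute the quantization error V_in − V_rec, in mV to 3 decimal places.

1.360 mV

LSB = 3.2/2^11 = 1.562 mV.
(0.17011 − 0)/0.0015625 = 108.8704; ⌊·⌋ gives code 108.
V_rec = 0 + 108·0.0015625 = 0.16875 V.
Error = 0.17011 − 0.16875 = 0.00136 V = 1.360 mV.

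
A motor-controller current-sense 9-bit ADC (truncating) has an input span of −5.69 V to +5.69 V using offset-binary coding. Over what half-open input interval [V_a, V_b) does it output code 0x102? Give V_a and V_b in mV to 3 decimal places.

[44.453 mV, 66.680 mV)

LSB = 11.38/2^9 = 22.227 mV.
Code 0x102 = 258 decimal.
V_a = V_low + 258·LSB = 0.0444531 V; V_b = V_low + 259·LSB = 0.0666797 V.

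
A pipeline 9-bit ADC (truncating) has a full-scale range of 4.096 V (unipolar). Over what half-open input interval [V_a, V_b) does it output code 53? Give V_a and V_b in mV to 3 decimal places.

[424.000 mV, 432.000 mV)

LSB = 4.096/2^9 = 8.000 mV.
V_a = V_low + 53·LSB = 0.424 V; V_b = V_low + 54·LSB = 0.432 V.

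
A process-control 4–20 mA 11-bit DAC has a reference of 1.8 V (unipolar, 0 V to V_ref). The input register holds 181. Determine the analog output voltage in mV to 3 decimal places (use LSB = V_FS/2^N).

LSB = 1.8 V / 2^11 = 0.879 mV.
V_out = 0 + 181 × 0.000878906 V = 0.159082 V.
= 159.082 mV.

159.082 mV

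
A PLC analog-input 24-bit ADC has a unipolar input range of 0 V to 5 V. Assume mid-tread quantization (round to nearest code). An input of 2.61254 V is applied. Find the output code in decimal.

LSB = 5 V / 16777216 = 0.30 µV.
Input sits at 8766229.578 steps above V_low.
Round → code 8766230.

code 8766230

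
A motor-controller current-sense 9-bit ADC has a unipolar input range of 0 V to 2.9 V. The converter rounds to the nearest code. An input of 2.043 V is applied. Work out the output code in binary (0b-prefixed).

Full-scale span = 2.9 V; LSB = 2.9/2^9 = 5.664 mV.
(2.043 − 0) / 0.00566406 = 360.695 LSBs.
So the output code is 361.
In binary (0b-prefixed): 0b101101001.

code 0b101101001 (decimal 361)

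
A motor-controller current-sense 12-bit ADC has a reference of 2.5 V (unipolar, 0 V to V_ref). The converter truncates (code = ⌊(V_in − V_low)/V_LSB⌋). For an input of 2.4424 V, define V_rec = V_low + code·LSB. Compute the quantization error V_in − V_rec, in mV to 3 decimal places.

Step size: 2.5 V ÷ 2^12 = 0.610 mV.
(V_in − V_low)/LSB = (2.4424 − 0)/0.000610352 = 4001.6282 → code 4001 (floor).
Code 4001 maps back to 0 + 4001×0.000610352 V = 2.4420166 V.
Difference: 0.000383398 V → 0.383 mV.

0.383 mV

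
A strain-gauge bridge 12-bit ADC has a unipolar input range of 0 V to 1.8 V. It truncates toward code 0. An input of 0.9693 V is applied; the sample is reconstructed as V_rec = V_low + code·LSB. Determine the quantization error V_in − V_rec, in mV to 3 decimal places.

LSB = 1.8/2^12 = 439.45 µV.
(V_in − V_low)/LSB = (0.9693 − 0)/0.000439453 = 2205.6960 → code 2205 (floor).
Code 2205 maps back to 0 + 2205×0.000439453 V = 0.96899414 V.
Difference: 0.000305859 V → 0.306 mV.

0.306 mV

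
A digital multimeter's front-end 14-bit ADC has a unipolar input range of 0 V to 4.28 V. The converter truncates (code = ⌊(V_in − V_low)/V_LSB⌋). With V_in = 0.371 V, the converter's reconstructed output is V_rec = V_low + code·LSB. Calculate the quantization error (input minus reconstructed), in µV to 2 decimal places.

Step size: 4.28 V ÷ 2^14 = 261.23 µV.
(V_in − V_low)/LSB = (0.371 − 0)/0.00026123 = 1420.2019 → code 1420 (floor).
Reconstructed: 0.37094727 V.
V_in − V_rec = 5.27344e-05 V = 52.73 µV.

52.73 µV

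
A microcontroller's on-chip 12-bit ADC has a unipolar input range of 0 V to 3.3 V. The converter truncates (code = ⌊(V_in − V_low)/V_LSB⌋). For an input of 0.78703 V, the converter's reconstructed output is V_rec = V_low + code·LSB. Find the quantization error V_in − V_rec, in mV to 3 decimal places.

0.702 mV

LSB = 3.3/2^12 = 0.806 mV.
(V_in − V_low)/LSB = (0.78703 − 0)/0.000805664 = 976.8712 → code 976 (floor).
Reconstructed: 0.78632813 V.
Difference: 0.000701875 V → 0.702 mV.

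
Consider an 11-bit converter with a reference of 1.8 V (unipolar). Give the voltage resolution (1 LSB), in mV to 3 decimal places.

Full-scale span = 1.8 V.
LSB = 1.8 / 2^11 = 1.8 / 2048 = 0.000878906 V = 0.879 mV.

0.879 mV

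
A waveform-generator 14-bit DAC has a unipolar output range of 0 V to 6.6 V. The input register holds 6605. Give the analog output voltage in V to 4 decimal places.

2.6607 V

LSB = 6.6 V / 2^14 = 402.83 µV.
V_out = 0 + 6605 × 0.000402832 V = 2.66071 V.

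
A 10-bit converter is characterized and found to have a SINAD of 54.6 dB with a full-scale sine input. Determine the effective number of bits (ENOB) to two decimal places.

ENOB = (SINAD − 1.76) / 6.02 = (54.6 − 1.76)/6.02 = 8.777.

8.78 bits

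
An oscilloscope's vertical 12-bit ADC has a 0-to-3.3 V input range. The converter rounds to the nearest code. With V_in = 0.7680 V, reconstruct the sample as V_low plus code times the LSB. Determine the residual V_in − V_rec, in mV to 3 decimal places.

One LSB is 3.3 V / 4096 = 0.806 mV.
Scaled input = 953.2509 LSBs, so code = 953.
Code 953 maps back to 0 + 953×0.000805664 V = 0.76779785 V.
Difference: 0.000202148 V → 0.202 mV.

0.202 mV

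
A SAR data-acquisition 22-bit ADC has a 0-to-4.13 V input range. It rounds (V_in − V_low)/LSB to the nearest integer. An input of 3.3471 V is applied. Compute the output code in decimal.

With 4194304 levels over 4.13 V, one step is 0.98 µV.
(3.3471 − 0) / 9.84669e-07 = 3399214.266 LSBs.
Round → code 3399214.

code 3399214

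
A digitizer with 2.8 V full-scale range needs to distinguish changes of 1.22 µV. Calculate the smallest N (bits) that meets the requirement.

Number of steps required ≥ 2.8 V / 1.22 µV = 2295081.97.
Need 2^N ≥ 2295081.97; 2^21 = 2097152, 2^22 = 4194304.
Minimum N = 22.

22 bits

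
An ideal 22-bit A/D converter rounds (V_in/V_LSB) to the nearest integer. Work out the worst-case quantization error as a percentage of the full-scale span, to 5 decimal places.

Rounding → worst-case error = ½ LSB = V_FS/2^23, so 100/8388608 = 1.19209e-05 % of full scale.

0.00001 %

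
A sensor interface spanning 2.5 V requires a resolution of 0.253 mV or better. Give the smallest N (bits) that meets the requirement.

14 bits

Number of steps required ≥ 2.5 V / 0.253 mV = 9881.42.
Need 2^N ≥ 9881.42; 2^13 = 8192, 2^14 = 16384.
Minimum N = 14.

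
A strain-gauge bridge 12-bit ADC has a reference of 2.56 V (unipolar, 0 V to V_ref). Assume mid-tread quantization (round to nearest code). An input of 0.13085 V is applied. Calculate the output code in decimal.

Full-scale span = 2.56 V; LSB = 2.56/2^12 = 0.625 mV.
Input sits at 209.360 steps above V_low.
round(209.360) = 209.

code 209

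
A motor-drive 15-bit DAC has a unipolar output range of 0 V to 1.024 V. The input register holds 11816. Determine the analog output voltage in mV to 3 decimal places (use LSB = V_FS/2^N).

LSB = 1.024 V / 2^15 = 31.25 µV.
V_out = 0 + 11816 × 3.125e-05 V = 0.36925 V.
= 369.250 mV.

369.250 mV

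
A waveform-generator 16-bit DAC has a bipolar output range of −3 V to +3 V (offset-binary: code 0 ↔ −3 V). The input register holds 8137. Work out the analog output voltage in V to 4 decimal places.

-2.2550 V

LSB = 6 V / 2^16 = 91.55 µV.
V_out = (−3) + 8137 × 9.15527e-05 V = -2.25504 V.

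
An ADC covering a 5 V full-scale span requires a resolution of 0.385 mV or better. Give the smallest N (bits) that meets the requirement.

Number of steps required ≥ 5 V / 0.385 mV = 12987.01.
Need 2^N ≥ 12987.01; 2^13 = 8192, 2^14 = 16384.
Minimum N = 14.

14 bits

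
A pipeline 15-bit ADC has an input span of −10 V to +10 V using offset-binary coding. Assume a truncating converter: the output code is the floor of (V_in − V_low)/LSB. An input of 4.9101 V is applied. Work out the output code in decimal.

Full-scale span = 20 V; LSB = 20/2^15 = 0.610 mV.
(V_in − V_low)/LSB = (4.9101 − (−10)) / 0.000610352 = 24428.708.
So the output code is 24428.

code 24428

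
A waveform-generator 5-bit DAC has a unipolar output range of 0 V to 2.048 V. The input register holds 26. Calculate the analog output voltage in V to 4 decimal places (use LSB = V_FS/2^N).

1.6640 V

LSB = 2.048 V / 2^5 = 64.000 mV.
V_out = 0 + 26 × 0.064 V = 1.664 V.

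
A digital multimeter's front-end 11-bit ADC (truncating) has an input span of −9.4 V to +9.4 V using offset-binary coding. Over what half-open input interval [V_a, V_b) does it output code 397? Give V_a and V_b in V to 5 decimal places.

LSB = 18.8/2^11 = 9.180 mV.
V_a = V_low + 397·LSB = -5.75566 V; V_b = V_low + 398·LSB = -5.74648 V.

[-5.75566 V, -5.74648 V)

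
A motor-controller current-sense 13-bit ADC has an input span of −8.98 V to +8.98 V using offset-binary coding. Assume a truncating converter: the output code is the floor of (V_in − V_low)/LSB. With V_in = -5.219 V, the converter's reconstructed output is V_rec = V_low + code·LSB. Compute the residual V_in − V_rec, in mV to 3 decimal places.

1.063 mV

LSB = 17.96/2^13 = 2.192 mV.
(V_in − V_low)/LSB = (-5.219 − (−8.98))/0.00219238 = 1715.4851 → code 1715 (floor).
Code 1715 maps back to (−8.98) + 1715×0.00219238 V = -5.2200635 V.
Difference: 0.00106348 V → 1.063 mV.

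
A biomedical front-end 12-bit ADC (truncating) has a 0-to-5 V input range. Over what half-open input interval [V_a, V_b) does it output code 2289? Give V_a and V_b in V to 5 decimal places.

LSB = 5/2^12 = 1.221 mV.
V_a = V_low + 2289·LSB = 2.79419 V; V_b = V_low + 2290·LSB = 2.79541 V.

[2.79419 V, 2.79541 V)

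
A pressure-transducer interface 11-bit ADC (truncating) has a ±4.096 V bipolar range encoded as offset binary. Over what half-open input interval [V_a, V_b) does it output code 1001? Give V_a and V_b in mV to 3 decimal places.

LSB = 8.192/2^11 = 4.000 mV.
V_a = V_low + 1001·LSB = -0.092 V; V_b = V_low + 1002·LSB = -0.088 V.

[-92.000 mV, -88.000 mV)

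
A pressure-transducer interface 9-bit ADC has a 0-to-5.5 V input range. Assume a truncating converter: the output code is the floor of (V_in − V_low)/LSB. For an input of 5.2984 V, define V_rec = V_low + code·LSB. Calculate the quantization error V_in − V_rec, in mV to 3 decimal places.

2.502 mV

One LSB is 5.5 V / 512 = 10.742 mV.
(V_in − V_low)/LSB = (5.2984 − 0)/0.0107422 = 493.2329 → code 493 (floor).
Code 493 maps back to 0 + 493×0.0107422 V = 5.2958984 V.
Difference: 0.00250156 V → 2.502 mV.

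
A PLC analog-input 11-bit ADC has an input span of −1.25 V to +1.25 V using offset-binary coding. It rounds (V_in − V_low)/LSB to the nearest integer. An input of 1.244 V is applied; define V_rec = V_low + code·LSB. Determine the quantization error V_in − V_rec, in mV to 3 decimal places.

Step size: 2.5 V ÷ 2^11 = 1.221 mV.
Scaled input = 2043.0848 LSBs, so code = 2043.
V_rec = (−1.25) + 2043·0.0012207 = 1.2438965 V.
Difference: 0.000103516 V → 0.104 mV.

0.104 mV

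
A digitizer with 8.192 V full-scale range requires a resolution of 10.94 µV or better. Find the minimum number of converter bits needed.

Number of steps required ≥ 8.192 V / 10.94 µV = 748811.70.
Need 2^N ≥ 748811.70; 2^19 = 524288, 2^20 = 1048576.
Minimum N = 20.

20 bits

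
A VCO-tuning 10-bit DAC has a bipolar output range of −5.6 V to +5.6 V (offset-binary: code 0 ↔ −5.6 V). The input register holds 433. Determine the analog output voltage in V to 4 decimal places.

LSB = 11.2 V / 2^10 = 10.938 mV.
V_out = (−5.6) + 433 × 0.0109375 V = -0.864062 V.

-0.8641 V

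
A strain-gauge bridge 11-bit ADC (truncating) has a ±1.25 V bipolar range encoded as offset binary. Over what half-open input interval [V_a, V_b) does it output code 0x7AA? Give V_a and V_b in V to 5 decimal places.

[1.14502 V, 1.14624 V)

LSB = 2.5/2^11 = 1.221 mV.
Code 0x7AA = 1962 decimal.
V_a = V_low + 1962·LSB = 1.14502 V; V_b = V_low + 1963·LSB = 1.14624 V.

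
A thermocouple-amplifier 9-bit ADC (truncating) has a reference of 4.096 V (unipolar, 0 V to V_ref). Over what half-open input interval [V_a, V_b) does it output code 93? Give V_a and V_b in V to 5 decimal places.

[0.74400 V, 0.75200 V)

LSB = 4.096/2^9 = 8.000 mV.
V_a = V_low + 93·LSB = 0.744 V; V_b = V_low + 94·LSB = 0.752 V.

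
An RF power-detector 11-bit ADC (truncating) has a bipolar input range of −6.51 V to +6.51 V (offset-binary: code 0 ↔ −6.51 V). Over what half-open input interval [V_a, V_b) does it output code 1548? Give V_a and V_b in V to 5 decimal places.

LSB = 13.02/2^11 = 6.357 mV.
V_a = V_low + 1548·LSB = 3.33129 V; V_b = V_low + 1549·LSB = 3.33765 V.

[3.33129 V, 3.33765 V)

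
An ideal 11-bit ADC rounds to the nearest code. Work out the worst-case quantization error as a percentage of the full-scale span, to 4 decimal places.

Rounding → worst-case error = ½ LSB = V_FS/2^12, so 100/4096 = 0.0244141 % of full scale.

0.0244 %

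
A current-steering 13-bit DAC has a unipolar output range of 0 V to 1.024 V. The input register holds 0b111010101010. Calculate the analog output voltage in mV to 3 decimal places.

469.250 mV

LSB = 1.024 V / 2^13 = 125.00 µV.
Code 0b111010101010 = 3754 decimal.
V_out = 0 + 3754 × 0.000125 V = 0.46925 V.
= 469.250 mV.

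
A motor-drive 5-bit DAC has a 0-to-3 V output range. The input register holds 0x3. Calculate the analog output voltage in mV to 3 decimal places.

LSB = 3 V / 2^5 = 93.750 mV.
Code 0x3 = 3 decimal.
V_out = 0 + 3 × 0.09375 V = 0.28125 V.
= 281.250 mV.

281.250 mV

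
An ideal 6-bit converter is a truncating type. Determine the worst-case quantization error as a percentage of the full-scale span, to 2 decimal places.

Truncating → worst-case error = 1 LSB = V_FS/2^6, so 100/64 = 1.5625 % of full scale.

1.56 %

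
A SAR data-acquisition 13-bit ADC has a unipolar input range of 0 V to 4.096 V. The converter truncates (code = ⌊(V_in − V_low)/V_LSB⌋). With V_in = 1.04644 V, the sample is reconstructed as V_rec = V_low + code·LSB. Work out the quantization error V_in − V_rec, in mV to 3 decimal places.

0.440 mV

LSB = 4.096/2^13 = 0.500 mV.
Scaled input = 2092.8800 LSBs, so code = 2092.
Code 2092 maps back to 0 + 2092×0.0005 V = 1.046 V.
V_in − V_rec = 0.00044 V = 0.440 mV.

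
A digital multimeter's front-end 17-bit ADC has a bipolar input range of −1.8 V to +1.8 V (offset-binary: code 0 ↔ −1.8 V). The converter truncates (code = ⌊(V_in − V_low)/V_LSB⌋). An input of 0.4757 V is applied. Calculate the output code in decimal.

LSB = 3.6 V / 131072 = 27.47 µV.
Input sits at 82855.708 steps above V_low.
Floor → code 82855.

code 82855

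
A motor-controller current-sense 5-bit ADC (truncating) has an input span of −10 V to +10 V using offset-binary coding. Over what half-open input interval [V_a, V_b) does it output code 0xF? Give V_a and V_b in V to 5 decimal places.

[-0.62500 V, 0.00000 V)

LSB = 20/2^5 = 0.6250 V.
Code 0xF = 15 decimal.
V_a = V_low + 15·LSB = -0.625 V; V_b = V_low + 16·LSB = 0 V.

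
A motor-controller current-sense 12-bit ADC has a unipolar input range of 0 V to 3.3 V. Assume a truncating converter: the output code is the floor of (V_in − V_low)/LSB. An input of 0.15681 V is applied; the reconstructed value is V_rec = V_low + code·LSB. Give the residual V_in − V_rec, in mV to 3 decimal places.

One LSB is 3.3 V / 4096 = 0.806 mV.
Scaled input = 194.6345 LSBs, so code = 194.
Code 194 maps back to 0 + 194×0.000805664 V = 0.15629883 V.
Difference: 0.000511172 V → 0.511 mV.

0.511 mV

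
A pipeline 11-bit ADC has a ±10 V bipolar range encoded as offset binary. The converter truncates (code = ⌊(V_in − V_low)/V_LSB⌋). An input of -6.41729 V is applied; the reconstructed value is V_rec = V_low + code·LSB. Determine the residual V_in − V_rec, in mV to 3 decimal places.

One LSB is 20 V / 2048 = 9.766 mV.
(V_in − V_low)/LSB = (-6.41729 − (−10))/0.00976562 = 366.8695 → code 366 (floor).
V_rec = (−10) + 366·0.00976562 = -6.4257812 V.
Difference: 0.00849125 V → 8.491 mV.

8.491 mV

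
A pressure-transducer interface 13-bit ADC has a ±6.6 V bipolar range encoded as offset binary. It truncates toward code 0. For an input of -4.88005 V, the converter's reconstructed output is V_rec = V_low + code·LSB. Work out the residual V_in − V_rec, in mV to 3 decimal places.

0.663 mV

LSB = 13.2/2^13 = 1.611 mV.
(V_in − V_low)/LSB = (-4.88005 − (−6.6))/0.00161133 = 1067.4114 → code 1067 (floor).
Code 1067 maps back to (−6.6) + 1067×0.00161133 V = -4.8807129 V.
V_in − V_rec = 0.000662891 V = 0.663 mV.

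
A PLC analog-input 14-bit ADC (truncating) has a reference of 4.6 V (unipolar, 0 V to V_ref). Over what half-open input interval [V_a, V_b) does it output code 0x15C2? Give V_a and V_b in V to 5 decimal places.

[1.56384 V, 1.56412 V)

LSB = 4.6/2^14 = 280.76 µV.
Code 0x15C2 = 5570 decimal.
V_a = V_low + 5570·LSB = 1.56384 V; V_b = V_low + 5571·LSB = 1.56412 V.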